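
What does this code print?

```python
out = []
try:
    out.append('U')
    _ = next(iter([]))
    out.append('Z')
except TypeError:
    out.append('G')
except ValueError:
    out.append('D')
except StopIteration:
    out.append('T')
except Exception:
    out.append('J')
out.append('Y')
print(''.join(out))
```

Execution trace: 'U' (try body) → 'T' (except StopIteration) → 'Y' (after the try/except). Output: UTY

Answer: UTY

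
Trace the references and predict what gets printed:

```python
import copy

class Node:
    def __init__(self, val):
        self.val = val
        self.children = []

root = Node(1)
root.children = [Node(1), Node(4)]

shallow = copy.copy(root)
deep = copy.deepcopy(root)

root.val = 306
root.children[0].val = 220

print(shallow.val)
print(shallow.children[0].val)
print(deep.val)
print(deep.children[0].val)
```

Key concept: deep copy with custom objects.
Step by step:
`root = Node(1)` → root = Node(val=1, children=[])
`root.children = [Node(1), Node(4)]` → root = Node(val=1, children=[Node(val=1, children=[]), Node(val=4, children=[])])
`shallow = copy.copy(root)` → shallow = Node(val=1, children=[Node(val=1, children=[]), Node(val=4, children=[])])
`deep = copy.deepcopy(root)` → deep = Node(val=1, children=[Node(val=1, children=[]), Node(val=4, children=[])])
`root.val = 306` → root = Node(val=306, children=[Node(val=1, children=[]), Node(val=4, children=[])])
`root.children[0].val = 220` → root = Node(val=306, children=[Node(val=220, children=[]), Node(val=4, children=[])]); shallow = Node(val=1, children=[Node(val=220, children=[]), Node(val=4, children=[])])
`print(shallow.val)` → prints 1
`print(shallow.children[0].val)` → prints 220
`print(deep.val)` → prints 1
`print(deep.children[0].val)` → prints 1

Answer:
1
220
1
1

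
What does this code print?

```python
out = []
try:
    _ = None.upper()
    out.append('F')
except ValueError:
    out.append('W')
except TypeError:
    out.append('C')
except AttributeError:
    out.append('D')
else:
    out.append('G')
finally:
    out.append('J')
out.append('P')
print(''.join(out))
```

Execution trace: 'D' (except AttributeError) → 'J' (finally) → 'P' (after the try/except). Output: DJP

Answer: DJP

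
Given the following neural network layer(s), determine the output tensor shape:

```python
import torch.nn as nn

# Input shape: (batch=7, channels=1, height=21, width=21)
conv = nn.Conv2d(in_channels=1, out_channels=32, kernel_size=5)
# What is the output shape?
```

Input: (7, 1, 21, 21) -> Output: (7, 32, 17, 17)

Answer: (7, 32, 17, 17)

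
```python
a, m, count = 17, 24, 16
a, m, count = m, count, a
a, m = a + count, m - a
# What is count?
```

Trace:
`a, m, count = 17, 24, 16` → a = 17; m = 24; count = 16
`a, m, count = m, count, a` → a = 24; m = 16; count = 17
`a, m = a + count, m - a` → a = 41; m = -8
So count = 17

Answer: 17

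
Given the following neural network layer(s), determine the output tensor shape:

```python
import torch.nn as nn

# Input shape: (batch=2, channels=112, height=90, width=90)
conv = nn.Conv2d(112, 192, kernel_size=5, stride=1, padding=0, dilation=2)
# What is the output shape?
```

Input: (2, 112, 90, 90) -> Output: (2, 192, 82, 82)

Answer: (2, 192, 82, 82)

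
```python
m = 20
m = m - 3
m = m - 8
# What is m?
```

Trace:
`m = 20` → m = 20
`m = m - 3` → m = 17
`m = m - 8` → m = 9
So m = 9

Answer: 9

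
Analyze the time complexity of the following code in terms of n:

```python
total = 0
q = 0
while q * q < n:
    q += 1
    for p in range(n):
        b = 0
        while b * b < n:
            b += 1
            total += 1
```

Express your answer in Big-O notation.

Each loop level contributes: √n × n × √n. Multiplying the contributions gives O(n^2).

Answer: O(n^2)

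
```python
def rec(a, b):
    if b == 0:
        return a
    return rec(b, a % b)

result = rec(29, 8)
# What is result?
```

rec(29, 8) -> rec(8, 5) -> rec(5, 3) -> rec(3, 2) -> rec(2, 1) -> rec(1, 0) -> 1

Answer: 1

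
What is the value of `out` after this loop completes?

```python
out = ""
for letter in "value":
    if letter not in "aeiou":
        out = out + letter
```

Remove vowels from 'value'
`out` takes the values: "" → "v" → "vl"

Answer: "vl"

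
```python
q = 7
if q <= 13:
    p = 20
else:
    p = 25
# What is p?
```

Trace:
`q = 7` → q = 7
`if q <= 13: ...` → q <= 13 is True → p = 20
So p = 20

Answer: 20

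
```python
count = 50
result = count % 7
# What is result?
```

Trace:
`count = 50` → count = 50
`result = count % 7` → result = 1
So result = 1

Answer: 1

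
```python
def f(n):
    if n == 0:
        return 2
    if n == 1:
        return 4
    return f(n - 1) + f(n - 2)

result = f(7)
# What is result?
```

Build up from base cases: f(0)=2, f(1)=4, f(2)=6, f(3)=10, f(4)=16, f(5)=26, f(6)=42, ..., f(7)=68

Answer: 68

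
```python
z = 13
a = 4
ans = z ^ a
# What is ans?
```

Trace:
`z = 13` → z = 13
`a = 4` → a = 4
`ans = z ^ a` → ans = 9
So ans = 9

Answer: 9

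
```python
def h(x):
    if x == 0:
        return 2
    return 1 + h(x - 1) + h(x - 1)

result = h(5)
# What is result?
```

h(x) = 1 + 2·h(x-1), h(0)=2. Closed form: (2+1)·2^5 - 1 = 95.

Answer: 95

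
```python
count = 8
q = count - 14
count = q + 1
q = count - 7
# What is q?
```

Trace:
`count = 8` → count = 8
`q = count - 14` → q = -6
`count = q + 1` → count = -5
`q = count - 7` → q = -12
So q = -12

Answer: -12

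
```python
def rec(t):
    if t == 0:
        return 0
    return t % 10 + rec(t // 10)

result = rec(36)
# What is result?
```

Sum of digits of 36: 6 + 3 = 9

Answer: 9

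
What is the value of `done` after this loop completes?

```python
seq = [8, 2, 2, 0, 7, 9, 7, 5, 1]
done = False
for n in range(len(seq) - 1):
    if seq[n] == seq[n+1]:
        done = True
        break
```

Check consecutive duplicates in [8, 2, 2, 0, 7, 9, 7, 5, 1]
`done` takes the values: False → True

Answer: True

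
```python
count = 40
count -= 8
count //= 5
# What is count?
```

Trace:
`count = 40` → count = 40
`count -= 8` → count = 32
`count //= 5` → count = 6
So count = 6

Answer: 6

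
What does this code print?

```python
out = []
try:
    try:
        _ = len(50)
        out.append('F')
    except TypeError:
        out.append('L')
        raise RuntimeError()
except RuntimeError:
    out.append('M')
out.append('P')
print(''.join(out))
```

Execution trace: 'L' (inner except TypeError) → 'M' (outer except RuntimeError) → 'P' (after the try/except). Output: LMP

Answer: LMP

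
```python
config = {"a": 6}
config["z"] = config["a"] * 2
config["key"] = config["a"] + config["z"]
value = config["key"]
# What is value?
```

Trace:
`config = {"a": 6}` → config = {'a': 6}
`config["z"] = config["a"] * 2` → config = {'a': 6, 'z': 12}
`config["key"] = config["a"] + config["z"]` → config = {'a': 6, 'z': 12, 'key': 18}
`value = config["key"]` → value = 18
So value = 18

Answer: 18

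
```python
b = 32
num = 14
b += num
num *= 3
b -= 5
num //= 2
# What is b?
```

Trace:
`b = 32` → b = 32
`num = 14` → num = 14
`b += num` → b = 46
`num *= 3` → num = 42
`b -= 5` → b = 41
`num //= 2` → num = 21
So b = 41

Answer: 41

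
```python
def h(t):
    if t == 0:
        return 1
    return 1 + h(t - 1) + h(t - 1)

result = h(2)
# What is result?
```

h(t) = 1 + 2·h(t-1), h(0)=1. Closed form: (1+1)·2^2 - 1 = 7.

Answer: 7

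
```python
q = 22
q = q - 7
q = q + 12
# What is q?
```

Trace:
`q = 22` → q = 22
`q = q - 7` → q = 15
`q = q + 12` → q = 27
So q = 27

Answer: 27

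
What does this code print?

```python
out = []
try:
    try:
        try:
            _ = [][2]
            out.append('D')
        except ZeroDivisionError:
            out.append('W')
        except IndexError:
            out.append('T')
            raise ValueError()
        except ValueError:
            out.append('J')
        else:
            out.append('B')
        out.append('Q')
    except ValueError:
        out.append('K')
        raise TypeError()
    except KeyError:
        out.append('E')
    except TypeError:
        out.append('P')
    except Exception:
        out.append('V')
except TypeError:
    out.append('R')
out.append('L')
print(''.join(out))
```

Execution trace: 'T' (inner except IndexError) → 'K' (except ValueError) → 'R' (outer except TypeError) → 'L' (after the try/except). Output: TKRL

Answer: TKRL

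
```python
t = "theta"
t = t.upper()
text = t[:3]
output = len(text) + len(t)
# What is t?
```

Trace:
`t = "theta"` → t = 'theta'
`t = t.upper()` → t = 'THETA'
`text = t[:3]` → text = 'THE'
`output = len(text) + len(t)` → output = 8
So t = 'THETA'

Answer: 'THETA'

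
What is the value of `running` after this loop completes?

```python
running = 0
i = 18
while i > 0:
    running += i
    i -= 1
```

Sum 18 down to 1
`running` takes the values: 0 → 18 → 35 → 51 → 66 → 80 → 93 → 105 → 116 → 126 → 135 → 143 → 150 → 156 → 161 → 165 → 168 → 170 → 171

Answer: 171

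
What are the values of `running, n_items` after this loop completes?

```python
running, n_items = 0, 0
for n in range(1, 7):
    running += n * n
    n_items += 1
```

Sum of squares and count
`running, n_items` takes the values: (0, 0) → (1, 0) → (1, 1) → (5, 1) → (5, 2) → (14, 2) → (14, 3) → (30, 3) → (30, 4) → (55, 4) → (55, 5) → (91, 5) → (91, 6)

Answer: 91, 6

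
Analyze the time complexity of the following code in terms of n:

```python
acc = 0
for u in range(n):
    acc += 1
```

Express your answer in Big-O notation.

Each loop level contributes: n. Multiplying the contributions gives O(n).

Answer: O(n)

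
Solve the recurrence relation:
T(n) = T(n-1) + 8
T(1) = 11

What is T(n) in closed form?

Unrolling: T(n) = T(1) + 8·(n-1) = 11 + 8(n-1) = 8n + 3.

Answer: T(n) = 8n + 3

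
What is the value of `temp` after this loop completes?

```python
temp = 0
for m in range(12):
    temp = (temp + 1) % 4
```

Increment mod 4, 12 times = 0
`temp` takes the values: 0 → 1 → 2 → 3 → 0 → 1 → 2 → 3 → 0 → 1 → 2 → 3 → 0

Answer: 0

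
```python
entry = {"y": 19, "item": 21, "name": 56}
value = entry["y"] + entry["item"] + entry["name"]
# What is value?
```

Trace:
`entry = {"y": 19, "item": 21, "name": 56}` → entry = {'y': 19, 'item': 21, 'name': 56}
`value = entry["y"] + entry["item"] + entry["name"]` → value = 96
So value = 96

Answer: 96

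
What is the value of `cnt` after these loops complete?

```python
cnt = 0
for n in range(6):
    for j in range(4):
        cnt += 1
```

6 * 4 = 24
`cnt` takes the values: 0 → 1 → 2 → 3 → 4 → 5 → 6 → 7 → 8 → 9 → 10 → 11 → 12 → 13 → 14 → 15 → 16 → 17 → 18 → 19 → 20 → 21 → 22 → 23 → 24

Answer: 24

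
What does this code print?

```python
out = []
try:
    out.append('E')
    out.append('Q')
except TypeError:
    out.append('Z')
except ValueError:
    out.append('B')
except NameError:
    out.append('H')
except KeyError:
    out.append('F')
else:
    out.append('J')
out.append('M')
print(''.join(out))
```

Execution trace: 'E' (try body) → 'Q' (try body, no exception) → 'J' (else) → 'M' (after the try/except). Output: EQJM

Answer: EQJM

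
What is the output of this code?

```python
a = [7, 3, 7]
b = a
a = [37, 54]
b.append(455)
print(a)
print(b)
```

Key concept: rebinding vs mutation: a is rebound to a new list, b still points at the original.
Step by step:
`a = [7, 3, 7]` → a = [7, 3, 7]
`b = a` → b = [7, 3, 7] (same object as a)
`a = [37, 54]` → a = [37, 54]
`b.append(455)` → b = [7, 3, 7, 455]
`print(a)` → prints [37, 54]
`print(b)` → prints [7, 3, 7, 455]

Answer:
[37, 54]
[7, 3, 7, 455]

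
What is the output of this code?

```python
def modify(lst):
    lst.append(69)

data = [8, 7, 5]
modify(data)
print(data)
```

Key concept: function modifies passed list.
Step by step:
`data = [8, 7, 5]` → data = [8, 7, 5]
`modify(data)` → data = [8, 7, 5, 69]
`print(data)` → prints [8, 7, 5, 69]

Answer: [8, 7, 5, 69]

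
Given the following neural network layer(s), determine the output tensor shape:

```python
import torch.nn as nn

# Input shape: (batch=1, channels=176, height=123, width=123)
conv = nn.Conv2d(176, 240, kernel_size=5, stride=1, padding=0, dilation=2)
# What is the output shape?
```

Input: (1, 176, 123, 123) -> Output: (1, 240, 115, 115)

Answer: (1, 240, 115, 115)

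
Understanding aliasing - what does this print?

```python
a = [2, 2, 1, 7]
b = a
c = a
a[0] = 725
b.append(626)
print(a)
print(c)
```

Key concept: multiple aliases.
Step by step:
`a = [2, 2, 1, 7]` → a = [2, 2, 1, 7]
`b = a` → b = [2, 2, 1, 7] (same object as a)
`c = a` → c = [2, 2, 1, 7] (same object as a, b)
`a[0] = 725` → a = [725, 2, 1, 7] (same object as b, c); b = [725, 2, 1, 7] (same object as a, c); c = [725, 2, 1, 7] (same object as a, b)
`b.append(626)` → a = [725, 2, 1, 7, 626] (same object as b, c); b = [725, 2, 1, 7, 626] (same object as a, c); c = [725, 2, 1, 7, 626] (same object as a, b)
`print(a)` → prints [725, 2, 1, 7, 626]
`print(c)` → prints [725, 2, 1, 7, 626]

Answer:
[725, 2, 1, 7, 626]
[725, 2, 1, 7, 626]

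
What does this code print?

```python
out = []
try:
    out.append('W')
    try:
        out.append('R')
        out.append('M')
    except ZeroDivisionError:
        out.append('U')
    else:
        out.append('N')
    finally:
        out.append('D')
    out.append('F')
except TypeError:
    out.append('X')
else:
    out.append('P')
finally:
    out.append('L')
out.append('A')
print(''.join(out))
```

Execution trace: 'W' (try body) → 'R' (inner try body) → 'M' (inner try body, no exception) → 'N' (inner else) → 'D' (inner finally) → 'F' (try body, no exception) → 'P' (else) → 'L' (finally) → 'A' (after the try/except). Output: WRMNDFPLA

Answer: WRMNDFPLA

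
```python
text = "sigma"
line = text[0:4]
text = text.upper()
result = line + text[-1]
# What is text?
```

Trace:
`text = "sigma"` → text = 'sigma'
`line = text[0:4]` → line = 'sigm'
`text = text.upper()` → text = 'SIGMA'
`result = line + text[-1]` → result = 'sigmA'
So text = 'SIGMA'

Answer: 'SIGMA'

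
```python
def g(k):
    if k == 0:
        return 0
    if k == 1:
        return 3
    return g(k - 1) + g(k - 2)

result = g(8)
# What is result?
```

Build up from base cases: g(0)=0, g(1)=3, g(2)=3, g(3)=6, g(4)=9, g(5)=15, g(6)=24, ..., g(8)=63

Answer: 63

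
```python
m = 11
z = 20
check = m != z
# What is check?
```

Trace:
`m = 11` → m = 11
`z = 20` → z = 20
`check = m != z` → check = True
So check = True

Answer: True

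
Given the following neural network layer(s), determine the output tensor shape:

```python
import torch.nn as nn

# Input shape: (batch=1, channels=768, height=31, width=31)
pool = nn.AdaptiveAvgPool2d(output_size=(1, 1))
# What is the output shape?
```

Input: (1, 768, 31, 31) -> Output: (1, 768, 1, 1)

Answer: (1, 768, 1, 1)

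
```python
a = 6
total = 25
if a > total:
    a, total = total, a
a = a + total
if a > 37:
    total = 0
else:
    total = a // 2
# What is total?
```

Trace:
`a = 6` → a = 6
`total = 25` → total = 25
`if a > total: ...` → a > total is False → no variable changes
`a = a + total` → a = 31
`if a > 37: ...` → a > 37 is False, take else branch → total = 15
So total = 15

Answer: 15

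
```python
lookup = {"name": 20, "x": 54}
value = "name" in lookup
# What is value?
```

Trace:
`lookup = {"name": 20, "x": 54}` → lookup = {'name': 20, 'x': 54}
`value = "name" in lookup` → value = True
So value = True

Answer: True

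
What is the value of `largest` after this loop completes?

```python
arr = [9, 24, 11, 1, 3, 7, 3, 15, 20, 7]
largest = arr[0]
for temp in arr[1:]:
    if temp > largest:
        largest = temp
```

Maximum of [9, 24, 11, 1, 3, 7, 3, 15, 20, 7]
`largest` takes the values: 9 → 24

Answer: 24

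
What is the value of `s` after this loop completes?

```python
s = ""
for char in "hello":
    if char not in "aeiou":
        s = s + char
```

Remove vowels from 'hello'
`s` takes the values: "" → "h" → "hl" → "hll"

Answer: "hll"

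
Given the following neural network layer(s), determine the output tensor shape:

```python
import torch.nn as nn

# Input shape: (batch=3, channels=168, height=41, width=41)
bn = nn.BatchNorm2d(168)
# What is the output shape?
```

Input: (3, 168, 41, 41) -> Output: (3, 168, 41, 41)

Answer: (3, 168, 41, 41)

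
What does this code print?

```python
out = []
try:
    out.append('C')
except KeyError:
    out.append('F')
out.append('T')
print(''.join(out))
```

Execution trace: 'C' (try body, no exception) → 'T' (after the try/except). Output: CT

Answer: CT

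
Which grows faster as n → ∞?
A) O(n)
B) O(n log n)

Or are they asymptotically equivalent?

O(n) vs O(n log n): Higher order terms dominate.

Answer: B) O(n log n) grows faster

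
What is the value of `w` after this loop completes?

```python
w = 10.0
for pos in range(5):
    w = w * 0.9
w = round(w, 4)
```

Exponential decay: 10.0 * 0.9^5
`w` takes the values: 10.0 → 9.0 → 8.1 → 7.29 → 6.561 → 5.9049

Answer: 5.9049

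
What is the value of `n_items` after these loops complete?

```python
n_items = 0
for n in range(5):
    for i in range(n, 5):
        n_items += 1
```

Upper triangle: 5 + 4 + ... + 1
`n_items` takes the values: 0 → 1 → 2 → 3 → 4 → 5 → 6 → 7 → 8 → 9 → 10 → 11 → 12 → 13 → 14 → 15

Answer: 15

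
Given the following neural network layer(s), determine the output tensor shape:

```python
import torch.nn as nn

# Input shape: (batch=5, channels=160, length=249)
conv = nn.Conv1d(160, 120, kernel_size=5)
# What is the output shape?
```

Input: (5, 160, 249) -> Output: (5, 120, 245)

Answer: (5, 120, 245)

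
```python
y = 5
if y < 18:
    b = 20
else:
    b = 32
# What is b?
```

Trace:
`y = 5` → y = 5
`if y < 18: ...` → y < 18 is True → b = 20
So b = 20

Answer: 20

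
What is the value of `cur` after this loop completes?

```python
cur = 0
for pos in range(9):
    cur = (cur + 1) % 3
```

Increment mod 3, 9 times = 0
`cur` takes the values: 0 → 1 → 2 → 0 → 1 → 2 → 0 → 1 → 2 → 0

Answer: 0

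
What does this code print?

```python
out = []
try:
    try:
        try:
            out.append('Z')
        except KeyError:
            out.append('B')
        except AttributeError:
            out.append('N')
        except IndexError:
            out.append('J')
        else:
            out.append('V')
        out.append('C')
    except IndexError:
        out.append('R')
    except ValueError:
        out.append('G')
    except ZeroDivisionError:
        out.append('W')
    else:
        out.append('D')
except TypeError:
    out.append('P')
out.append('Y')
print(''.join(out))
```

Execution trace: 'Z' (inner try body, no exception) → 'V' (inner else) → 'C' (try body, no exception) → 'D' (else) → 'Y' (after the try/except). Output: ZVCDY

Answer: ZVCDY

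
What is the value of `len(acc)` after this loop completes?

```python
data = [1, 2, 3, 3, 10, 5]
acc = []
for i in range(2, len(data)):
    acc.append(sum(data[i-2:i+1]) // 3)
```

Number of 3-element averages
`acc` takes the values: [] → [2] → [2, 2] → [2, 2, 5] → [2, 2, 5, 6]
So `len(acc)` = 4

Answer: 4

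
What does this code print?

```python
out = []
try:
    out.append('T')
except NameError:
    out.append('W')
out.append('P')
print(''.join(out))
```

Execution trace: 'T' (try body, no exception) → 'P' (after the try/except). Output: TP

Answer: TP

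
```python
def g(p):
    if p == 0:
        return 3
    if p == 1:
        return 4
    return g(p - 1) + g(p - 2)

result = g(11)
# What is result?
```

Build up from base cases: g(0)=3, g(1)=4, g(2)=7, g(3)=11, g(4)=18, g(5)=29, g(6)=47, ..., g(11)=521

Answer: 521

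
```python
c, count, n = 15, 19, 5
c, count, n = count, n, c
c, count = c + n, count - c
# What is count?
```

Trace:
`c, count, n = 15, 19, 5` → c = 15; count = 19; n = 5
`c, count, n = count, n, c` → c = 19; count = 5; n = 15
`c, count = c + n, count - c` → c = 34; count = -14
So count = -14

Answer: -14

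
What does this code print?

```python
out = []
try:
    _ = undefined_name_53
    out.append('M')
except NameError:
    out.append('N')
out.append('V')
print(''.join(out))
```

Execution trace: 'N' (except NameError) → 'V' (after the try/except). Output: NV

Answer: NV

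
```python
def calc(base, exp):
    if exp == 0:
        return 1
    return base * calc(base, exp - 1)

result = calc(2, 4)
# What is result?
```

calc(2, 4) = 2 * 2 * 2 * 2 = 16

Answer: 16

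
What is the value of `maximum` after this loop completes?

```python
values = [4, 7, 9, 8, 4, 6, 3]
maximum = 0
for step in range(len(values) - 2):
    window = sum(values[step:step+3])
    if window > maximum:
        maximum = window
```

Max sum of 3-element window in [4, 7, 9, 8, 4, 6, 3]
`maximum` takes the values: 0 → 20 → 24

Answer: 24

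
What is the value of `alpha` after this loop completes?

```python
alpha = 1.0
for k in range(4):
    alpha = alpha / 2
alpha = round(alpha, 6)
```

Halving LR 4 times: 1 / 2^4
`alpha` takes the values: 1.0 → 0.5 → 0.25 → 0.125 → 0.0625

Answer: 0.0625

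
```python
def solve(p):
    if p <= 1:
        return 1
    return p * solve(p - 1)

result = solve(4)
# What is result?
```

solve(4) = 4 * 3 * 2 * 1 = 24

Answer: 24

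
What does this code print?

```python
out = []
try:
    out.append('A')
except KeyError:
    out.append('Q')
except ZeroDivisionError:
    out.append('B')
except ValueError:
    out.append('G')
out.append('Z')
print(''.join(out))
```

Execution trace: 'A' (try body, no exception) → 'Z' (after the try/except). Output: AZ

Answer: AZ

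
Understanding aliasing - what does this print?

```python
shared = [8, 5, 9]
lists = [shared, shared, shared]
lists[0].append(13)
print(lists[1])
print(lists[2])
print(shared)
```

Key concept: list of same reference.
Step by step:
`shared = [8, 5, 9]` → shared = [8, 5, 9]
`lists = [shared, shared, shared]` → lists = [[8, 5, 9], [8, 5, 9], [8, 5, 9]]
`lists[0].append(13)` → shared = [8, 5, 9, 13]; lists = [[8, 5, 9, 13], [8, 5, 9, 13], [8, 5, 9, 13]]
`print(lists[1])` → prints [8, 5, 9, 13]
`print(lists[2])` → prints [8, 5, 9, 13]
`print(shared)` → prints [8, 5, 9, 13]

Answer:
[8, 5, 9, 13]
[8, 5, 9, 13]
[8, 5, 9, 13]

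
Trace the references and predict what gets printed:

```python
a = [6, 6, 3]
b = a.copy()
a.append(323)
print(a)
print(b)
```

Key concept: list.copy() creates independent copy.
Step by step:
`a = [6, 6, 3]` → a = [6, 6, 3]
`b = a.copy()` → b = [6, 6, 3]
`a.append(323)` → a = [6, 6, 3, 323]
`print(a)` → prints [6, 6, 3, 323]
`print(b)` → prints [6, 6, 3]

Answer:
[6, 6, 3, 323]
[6, 6, 3]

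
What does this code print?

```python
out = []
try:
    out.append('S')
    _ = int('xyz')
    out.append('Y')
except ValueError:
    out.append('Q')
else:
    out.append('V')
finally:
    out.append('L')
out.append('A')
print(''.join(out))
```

Execution trace: 'S' (try body) → 'Q' (except ValueError) → 'L' (finally) → 'A' (after the try/except). Output: SQLA

Answer: SQLA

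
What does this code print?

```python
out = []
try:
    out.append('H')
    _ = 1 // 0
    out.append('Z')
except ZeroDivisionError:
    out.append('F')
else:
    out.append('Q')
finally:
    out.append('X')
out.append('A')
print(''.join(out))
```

Execution trace: 'H' (try body) → 'F' (except ZeroDivisionError) → 'X' (finally) → 'A' (after the try/except). Output: HFXA

Answer: HFXA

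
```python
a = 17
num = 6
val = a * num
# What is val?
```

Trace:
`a = 17` → a = 17
`num = 6` → num = 6
`val = a * num` → val = 102
So val = 102

Answer: 102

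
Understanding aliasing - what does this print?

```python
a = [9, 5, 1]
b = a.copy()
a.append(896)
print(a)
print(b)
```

Key concept: list.copy() creates independent copy.
Step by step:
`a = [9, 5, 1]` → a = [9, 5, 1]
`b = a.copy()` → b = [9, 5, 1]
`a.append(896)` → a = [9, 5, 1, 896]
`print(a)` → prints [9, 5, 1, 896]
`print(b)` → prints [9, 5, 1]

Answer:
[9, 5, 1, 896]
[9, 5, 1]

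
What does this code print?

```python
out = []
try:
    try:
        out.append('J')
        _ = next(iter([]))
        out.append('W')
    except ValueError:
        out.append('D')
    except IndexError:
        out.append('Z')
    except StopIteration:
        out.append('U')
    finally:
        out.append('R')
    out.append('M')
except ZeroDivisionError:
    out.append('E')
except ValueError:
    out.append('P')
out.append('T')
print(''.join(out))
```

Execution trace: 'J' (inner try body) → 'U' (inner except StopIteration) → 'R' (inner finally) → 'M' (try body, no exception) → 'T' (after the try/except). Output: JURMT

Answer: JURMT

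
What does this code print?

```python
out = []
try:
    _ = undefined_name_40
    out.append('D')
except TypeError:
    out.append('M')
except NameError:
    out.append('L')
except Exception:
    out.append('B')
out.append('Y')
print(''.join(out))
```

Execution trace: 'L' (except NameError) → 'Y' (after the try/except). Output: LY

Answer: LY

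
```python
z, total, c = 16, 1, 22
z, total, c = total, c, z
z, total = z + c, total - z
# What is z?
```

Trace:
`z, total, c = 16, 1, 22` → z = 16; total = 1; c = 22
`z, total, c = total, c, z` → z = 1; total = 22; c = 16
`z, total = z + c, total - z` → z = 17; total = 21
So z = 17

Answer: 17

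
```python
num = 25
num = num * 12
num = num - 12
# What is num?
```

Trace:
`num = 25` → num = 25
`num = num * 12` → num = 300
`num = num - 12` → num = 288
So num = 288

Answer: 288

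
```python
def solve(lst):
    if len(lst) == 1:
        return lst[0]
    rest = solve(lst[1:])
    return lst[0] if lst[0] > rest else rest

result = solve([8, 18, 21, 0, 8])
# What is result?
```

Recursive max over [8, 18, 21, 0, 8] = 21

Answer: 21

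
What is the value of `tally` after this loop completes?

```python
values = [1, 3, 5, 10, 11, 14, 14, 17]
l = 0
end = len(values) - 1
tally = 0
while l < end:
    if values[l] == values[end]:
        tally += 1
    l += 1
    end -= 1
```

Count matching pairs from ends
`tally` takes the values: 0

Answer: 0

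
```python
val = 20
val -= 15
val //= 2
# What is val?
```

Trace:
`val = 20` → val = 20
`val -= 15` → val = 5
`val //= 2` → val = 2
So val = 2

Answer: 2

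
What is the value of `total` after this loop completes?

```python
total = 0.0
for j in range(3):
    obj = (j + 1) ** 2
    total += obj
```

Sum of squared losses 1² + 2² + ... + 3²
`total` takes the values: 0.0 → 1.0 → 5.0 → 14.0

Answer: 14.0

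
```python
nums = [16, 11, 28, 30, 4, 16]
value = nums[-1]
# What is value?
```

Trace:
`nums = [16, 11, 28, 30, 4, 16]` → nums = [16, 11, 28, 30, 4, 16]
`value = nums[-1]` → value = 16
So value = 16

Answer: 16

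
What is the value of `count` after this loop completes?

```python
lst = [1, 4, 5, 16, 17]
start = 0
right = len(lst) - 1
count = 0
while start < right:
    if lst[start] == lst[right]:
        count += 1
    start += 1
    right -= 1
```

Count matching pairs from ends
`count` takes the values: 0

Answer: 0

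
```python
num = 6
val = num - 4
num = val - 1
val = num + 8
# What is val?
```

Trace:
`num = 6` → num = 6
`val = num - 4` → val = 2
`num = val - 1` → num = 1
`val = num + 8` → val = 9
So val = 9

Answer: 9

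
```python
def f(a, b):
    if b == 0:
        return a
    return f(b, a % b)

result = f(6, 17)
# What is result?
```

f(6, 17) -> f(17, 6) -> f(6, 5) -> f(5, 1) -> f(1, 0) -> 1

Answer: 1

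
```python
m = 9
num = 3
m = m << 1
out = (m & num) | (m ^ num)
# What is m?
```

Trace:
`m = 9` → m = 9
`num = 3` → num = 3
`m = m << 1` → m = 18
`out = (m & num) | (m ^ num)` → out = 19
So m = 18

Answer: 18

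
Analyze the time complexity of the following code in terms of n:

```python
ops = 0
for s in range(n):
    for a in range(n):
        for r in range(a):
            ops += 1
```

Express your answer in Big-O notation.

Each loop level contributes: n × n × n. Multiplying the contributions gives O(n^3).

Answer: O(n^3)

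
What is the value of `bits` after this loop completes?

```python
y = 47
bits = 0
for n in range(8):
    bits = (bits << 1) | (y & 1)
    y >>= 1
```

Reverse lowest 8 bits of 47
`bits` takes the values: 0 → 1 → 3 → 7 → 15 → 30 → 61 → 122 → 244

Answer: 244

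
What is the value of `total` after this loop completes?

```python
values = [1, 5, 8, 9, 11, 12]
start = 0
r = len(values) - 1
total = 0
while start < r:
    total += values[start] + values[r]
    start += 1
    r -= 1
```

Sum of pairs from ends
`total` takes the values: 0 → 13 → 29 → 46

Answer: 46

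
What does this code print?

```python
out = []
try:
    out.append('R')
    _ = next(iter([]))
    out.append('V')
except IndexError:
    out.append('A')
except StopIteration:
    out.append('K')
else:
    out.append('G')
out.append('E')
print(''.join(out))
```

Execution trace: 'R' (try body) → 'K' (except StopIteration) → 'E' (after the try/except). Output: RKE

Answer: RKE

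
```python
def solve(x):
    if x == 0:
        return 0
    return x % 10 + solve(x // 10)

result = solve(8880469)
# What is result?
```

Sum of digits of 8880469: 9 + 6 + 4 + 0 + 8 + 8 + 8 = 43

Answer: 43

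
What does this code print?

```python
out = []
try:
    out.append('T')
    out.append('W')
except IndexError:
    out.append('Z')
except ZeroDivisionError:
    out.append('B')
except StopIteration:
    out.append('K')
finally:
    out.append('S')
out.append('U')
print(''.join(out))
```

Execution trace: 'T' (try body) → 'W' (try body, no exception) → 'S' (finally) → 'U' (after the try/except). Output: TWSU

Answer: TWSU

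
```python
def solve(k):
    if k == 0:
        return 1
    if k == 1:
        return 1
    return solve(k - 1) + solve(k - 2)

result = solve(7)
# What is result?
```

Build up from base cases: solve(0)=1, solve(1)=1, solve(2)=2, solve(3)=3, solve(4)=5, solve(5)=8, solve(6)=13, ..., solve(7)=21

Answer: 21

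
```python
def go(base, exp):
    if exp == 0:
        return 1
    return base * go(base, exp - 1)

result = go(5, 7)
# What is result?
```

go(5, 7) = 5 * 5 * 5 * 5 * 5 * 5 * 5 = 78125

Answer: 78125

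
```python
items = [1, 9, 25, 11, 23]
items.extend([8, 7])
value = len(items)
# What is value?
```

Trace:
`items = [1, 9, 25, 11, 23]` → items = [1, 9, 25, 11, 23]
`items.extend([8, 7])` → items = [1, 9, 25, 11, 23, 8, 7]
`value = len(items)` → value = 7
So value = 7

Answer: 7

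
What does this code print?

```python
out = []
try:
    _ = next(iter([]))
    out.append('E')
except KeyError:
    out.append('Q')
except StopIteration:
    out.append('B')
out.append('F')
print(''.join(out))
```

Execution trace: 'B' (except StopIteration) → 'F' (after the try/except). Output: BF

Answer: BF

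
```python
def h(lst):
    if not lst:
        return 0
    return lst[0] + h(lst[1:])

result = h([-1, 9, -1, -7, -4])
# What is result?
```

(-1) + 9 + (-1) + (-7) + (-4) + 0 = -4

Answer: -4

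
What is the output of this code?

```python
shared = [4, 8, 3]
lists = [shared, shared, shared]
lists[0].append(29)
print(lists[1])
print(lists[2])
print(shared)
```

Key concept: list of same reference.
Step by step:
`shared = [4, 8, 3]` → shared = [4, 8, 3]
`lists = [shared, shared, shared]` → lists = [[4, 8, 3], [4, 8, 3], [4, 8, 3]]
`lists[0].append(29)` → shared = [4, 8, 3, 29]; lists = [[4, 8, 3, 29], [4, 8, 3, 29], [4, 8, 3, 29]]
`print(lists[1])` → prints [4, 8, 3, 29]
`print(lists[2])` → prints [4, 8, 3, 29]
`print(shared)` → prints [4, 8, 3, 29]

Answer:
[4, 8, 3, 29]
[4, 8, 3, 29]
[4, 8, 3, 29]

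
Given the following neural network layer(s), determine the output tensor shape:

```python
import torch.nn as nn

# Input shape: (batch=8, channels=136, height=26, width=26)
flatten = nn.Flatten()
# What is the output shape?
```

Input: (8, 136, 26, 26) -> Output: (8, 91936)

Answer: (8, 91936)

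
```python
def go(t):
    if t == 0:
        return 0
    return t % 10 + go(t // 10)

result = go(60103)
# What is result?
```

Sum of digits of 60103: 3 + 0 + 1 + 0 + 6 = 10

Answer: 10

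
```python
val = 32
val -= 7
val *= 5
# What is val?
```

Trace:
`val = 32` → val = 32
`val -= 7` → val = 25
`val *= 5` → val = 125
So val = 125

Answer: 125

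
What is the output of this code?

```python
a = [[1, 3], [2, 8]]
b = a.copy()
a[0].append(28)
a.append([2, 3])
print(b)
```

Key concept: shallow copy with nested lists.
Step by step:
`a = [[1, 3], [2, 8]]` → a = [[1, 3], [2, 8]]
`b = a.copy()` → b = [[1, 3], [2, 8]]
`a[0].append(28)` → a = [[1, 3, 28], [2, 8]]; b = [[1, 3, 28], [2, 8]]
`a.append([2, 3])` → a = [[1, 3, 28], [2, 8], [2, 3]]
`print(b)` → prints [[1, 3, 28], [2, 8]]

Answer: [[1, 3, 28], [2, 8]]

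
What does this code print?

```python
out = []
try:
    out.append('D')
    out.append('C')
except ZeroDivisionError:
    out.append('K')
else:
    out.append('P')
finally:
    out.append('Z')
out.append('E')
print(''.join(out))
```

Execution trace: 'D' (try body) → 'C' (try body, no exception) → 'P' (else) → 'Z' (finally) → 'E' (after the try/except). Output: DCPZE

Answer: DCPZE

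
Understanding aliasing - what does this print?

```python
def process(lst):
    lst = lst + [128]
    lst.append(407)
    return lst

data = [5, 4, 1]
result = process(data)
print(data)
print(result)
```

Key concept: rebinding parameter vs mutation.
Step by step:
`data = [5, 4, 1]` → data = [5, 4, 1]
`result = process(data)` → result = [5, 4, 1, 128, 407]
`print(data)` → prints [5, 4, 1]
`print(result)` → prints [5, 4, 1, 128, 407]

Answer:
[5, 4, 1]
[5, 4, 1, 128, 407]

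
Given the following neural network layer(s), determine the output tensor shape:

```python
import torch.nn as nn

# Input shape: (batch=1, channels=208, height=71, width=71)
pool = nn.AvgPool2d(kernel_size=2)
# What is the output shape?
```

Input: (1, 208, 71, 71) -> Output: (1, 208, 35, 35)

Answer: (1, 208, 35, 35)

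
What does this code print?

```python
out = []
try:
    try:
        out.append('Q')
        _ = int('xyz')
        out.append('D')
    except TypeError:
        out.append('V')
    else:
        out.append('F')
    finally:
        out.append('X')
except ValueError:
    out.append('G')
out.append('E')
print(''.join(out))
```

Execution trace: 'Q' (try body) → 'X' (finally) → 'G' (outer except ValueError) → 'E' (after the try/except). Output: QXGE

Answer: QXGE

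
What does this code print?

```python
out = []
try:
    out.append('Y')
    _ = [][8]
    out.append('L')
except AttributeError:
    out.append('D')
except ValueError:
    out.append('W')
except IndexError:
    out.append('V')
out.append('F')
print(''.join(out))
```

Execution trace: 'Y' (try body) → 'V' (except IndexError) → 'F' (after the try/except). Output: YVF

Answer: YVF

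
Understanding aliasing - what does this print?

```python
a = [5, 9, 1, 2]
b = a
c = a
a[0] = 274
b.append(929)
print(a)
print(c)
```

Key concept: multiple aliases.
Step by step:
`a = [5, 9, 1, 2]` → a = [5, 9, 1, 2]
`b = a` → b = [5, 9, 1, 2] (same object as a)
`c = a` → c = [5, 9, 1, 2] (same object as a, b)
`a[0] = 274` → a = [274, 9, 1, 2] (same object as b, c); b = [274, 9, 1, 2] (same object as a, c); c = [274, 9, 1, 2] (same object as a, b)
`b.append(929)` → a = [274, 9, 1, 2, 929] (same object as b, c); b = [274, 9, 1, 2, 929] (same object as a, c); c = [274, 9, 1, 2, 929] (same object as a, b)
`print(a)` → prints [274, 9, 1, 2, 929]
`print(c)` → prints [274, 9, 1, 2, 929]

Answer:
[274, 9, 1, 2, 929]
[274, 9, 1, 2, 929]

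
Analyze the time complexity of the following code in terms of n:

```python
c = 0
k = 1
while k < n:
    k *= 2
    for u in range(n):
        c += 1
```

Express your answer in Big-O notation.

Each loop level contributes: log n × n. Multiplying the contributions gives O(n log n).

Answer: O(n log n)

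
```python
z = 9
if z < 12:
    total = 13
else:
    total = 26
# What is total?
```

Trace:
`z = 9` → z = 9
`if z < 12: ...` → z < 12 is True → total = 13
So total = 13

Answer: 13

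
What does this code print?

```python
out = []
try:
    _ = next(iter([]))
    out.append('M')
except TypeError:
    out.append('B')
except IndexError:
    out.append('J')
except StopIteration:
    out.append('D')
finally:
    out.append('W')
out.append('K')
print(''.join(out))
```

Execution trace: 'D' (except StopIteration) → 'W' (finally) → 'K' (after the try/except). Output: DWK

Answer: DWK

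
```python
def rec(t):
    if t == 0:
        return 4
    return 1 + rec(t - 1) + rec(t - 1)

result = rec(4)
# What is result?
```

rec(t) = 1 + 2·rec(t-1), rec(0)=4. Closed form: (4+1)·2^4 - 1 = 79.

Answer: 79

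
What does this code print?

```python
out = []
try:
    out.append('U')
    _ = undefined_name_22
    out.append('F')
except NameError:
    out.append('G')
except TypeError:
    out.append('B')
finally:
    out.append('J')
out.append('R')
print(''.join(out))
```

Execution trace: 'U' (try body) → 'G' (except NameError) → 'J' (finally) → 'R' (after the try/except). Output: UGJR

Answer: UGJR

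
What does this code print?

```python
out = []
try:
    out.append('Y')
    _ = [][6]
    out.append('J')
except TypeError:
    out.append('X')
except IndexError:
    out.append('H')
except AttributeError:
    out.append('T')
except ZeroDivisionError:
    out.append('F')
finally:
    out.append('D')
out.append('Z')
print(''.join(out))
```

Execution trace: 'Y' (try body) → 'H' (except IndexError) → 'D' (finally) → 'Z' (after the try/except). Output: YHDZ

Answer: YHDZ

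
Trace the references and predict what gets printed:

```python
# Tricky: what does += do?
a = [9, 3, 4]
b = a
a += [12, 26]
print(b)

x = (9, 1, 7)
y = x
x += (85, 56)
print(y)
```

Key concept: += behavior differs for mutable vs immutable.
Step by step:
`a = [9, 3, 4]` → a = [9, 3, 4]
`b = a` → b = [9, 3, 4] (same object as a)
`a += [12, 26]` → a = [9, 3, 4, 12, 26] (same object as b); b = [9, 3, 4, 12, 26] (same object as a)
`print(b)` → prints [9, 3, 4, 12, 26]
`x = (9, 1, 7)` → x = (9, 1, 7)
`y = x` → y = (9, 1, 7)
`x += (85, 56)` → x = (9, 1, 7, 85, 56)
`print(y)` → prints (9, 1, 7)

Answer:
[9, 3, 4, 12, 26]
(9, 1, 7)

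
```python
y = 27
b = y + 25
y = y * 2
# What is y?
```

Trace:
`y = 27` → y = 27
`b = y + 25` → b = 52
`y = y * 2` → y = 54
So y = 54

Answer: 54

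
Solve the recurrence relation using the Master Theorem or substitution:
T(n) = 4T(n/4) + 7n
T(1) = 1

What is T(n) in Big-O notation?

By Master Theorem: a=4, b=4, f(n)=7n. Since log_4(4) = 1 and f(n) = Θ(n^1), Case 2 applies. T(n) = O(n log n).

Answer: O(n log n)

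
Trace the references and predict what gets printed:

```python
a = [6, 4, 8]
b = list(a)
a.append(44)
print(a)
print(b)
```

Key concept: list() constructor creates copy.
Step by step:
`a = [6, 4, 8]` → a = [6, 4, 8]
`b = list(a)` → b = [6, 4, 8]
`a.append(44)` → a = [6, 4, 8, 44]
`print(a)` → prints [6, 4, 8, 44]
`print(b)` → prints [6, 4, 8]

Answer:
[6, 4, 8, 44]
[6, 4, 8]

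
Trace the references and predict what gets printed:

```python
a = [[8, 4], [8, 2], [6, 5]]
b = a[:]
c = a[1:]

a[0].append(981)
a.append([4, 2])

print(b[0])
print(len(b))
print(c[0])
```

Key concept: slice with nested mutation.
Step by step:
`a = [[8, 4], [8, 2], [6, 5]]` → a = [[8, 4], [8, 2], [6, 5]]
`b = a[:]` → b = [[8, 4], [8, 2], [6, 5]]
`c = a[1:]` → c = [[8, 2], [6, 5]]
`a[0].append(981)` → a = [[8, 4, 981], [8, 2], [6, 5]]; b = [[8, 4, 981], [8, 2], [6, 5]]
`a.append([4, 2])` → a = [[8, 4, 981], [8, 2], [6, 5], [4, 2]]
`print(b[0])` → prints [8, 4, 981]
`print(len(b))` → prints 3
`print(c[0])` → prints [8, 2]

Answer:
[8, 4, 981]
3
[8, 2]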